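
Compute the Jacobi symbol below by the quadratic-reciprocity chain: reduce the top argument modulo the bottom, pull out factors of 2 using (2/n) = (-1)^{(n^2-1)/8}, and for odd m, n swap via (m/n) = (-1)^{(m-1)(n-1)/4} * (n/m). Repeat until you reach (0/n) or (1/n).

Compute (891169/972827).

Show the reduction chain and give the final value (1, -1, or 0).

flip (891169/972827) -> (972827/891169): both odd, 891169 mod 4 = 1, 972827 mod 4 = 3, so the flip contributes +1; sign now +1
(972827/891169): 972827 mod 891169 = 81658, so (972827/891169) = (81658/891169)
factor out 2^1: 81658 = 2^1·40829; with 891169 mod 8 = 1, (2/891169) = +1; sign now +1; continue with (40829/891169)
flip (40829/891169) -> (891169/40829): both odd, 40829 mod 4 = 1, 891169 mod 4 = 1, so the flip contributes +1; sign now +1
(891169/40829): 891169 mod 40829 = 33760, so (891169/40829) = (33760/40829)
factor out 2^5: 33760 = 2^5·1055; with 40829 mod 8 = 5, (2/40829) = -1; sign now -1; continue with (1055/40829)
flip (1055/40829) -> (40829/1055): both odd, 1055 mod 4 = 3, 40829 mod 4 = 1, so the flip contributes +1; sign now -1
(40829/1055): 40829 mod 1055 = 739, so (40829/1055) = (739/1055)
flip (739/1055) -> (1055/739): both odd, 739 mod 4 = 3, 1055 mod 4 = 3, so the flip contributes -1; sign now +1
(1055/739): 1055 mod 739 = 316, so (1055/739) = (316/739)
factor out 2^2: 316 = 2^2·79; with 739 mod 8 = 3, (2/739) = -1; sign now +1; continue with (79/739)
flip (79/739) -> (739/79): both odd, 79 mod 4 = 3, 739 mod 4 = 3, so the flip contributes -1; sign now -1
(739/79): 739 mod 79 = 28, so (739/79) = (28/79)
factor out 2^2: 28 = 2^2·7; with 79 mod 8 = 7, (2/79) = +1; sign now -1; continue with (7/79)
flip (7/79) -> (79/7): both odd, 7 mod 4 = 3, 79 mod 4 = 3, so the flip contributes -1; sign now +1
(79/7): 79 mod 7 = 2, so (79/7) = (2/7)
factor out 2^1: 2 = 2^1·1; with 7 mod 8 = 7, (2/7) = +1; sign now +1; continue with (1/7)
reached (1/7) = 1, so the symbol is +1

1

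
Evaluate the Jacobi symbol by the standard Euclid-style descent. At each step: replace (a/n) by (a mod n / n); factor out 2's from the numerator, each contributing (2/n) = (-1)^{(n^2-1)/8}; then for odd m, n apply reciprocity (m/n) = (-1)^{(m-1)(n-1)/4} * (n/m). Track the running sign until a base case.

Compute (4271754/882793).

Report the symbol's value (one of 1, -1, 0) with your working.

1

(4271754/882793) = (740582/882793)   [reduce mod 882793]
740582 = 2^1·370291; (2/882793) = +1 since 882793 mod 8 = 1, so (740582/882793) = (+1)^1·(370291/882793); sign now +1
reciprocity: (370291/882793) = +1·(882793/370291) since 370291 mod 4 = 3, 882793 mod 4 = 1; sign now +1
(882793/370291) = (142211/370291)   [reduce mod 370291]
reciprocity: (142211/370291) = -1·(370291/142211) since 142211 mod 4 = 3, 370291 mod 4 = 3; sign now -1
(370291/142211) = (85869/142211)   [reduce mod 142211]
reciprocity: (85869/142211) = +1·(142211/85869) since 85869 mod 4 = 1, 142211 mod 4 = 3; sign now -1
(142211/85869) = (56342/85869)   [reduce mod 85869]
56342 = 2^1·28171; (2/85869) = -1 since 85869 mod 8 = 5, so (56342/85869) = (-1)^1·(28171/85869); sign now +1
reciprocity: (28171/85869) = +1·(85869/28171) since 28171 mod 4 = 3, 85869 mod 4 = 1; sign now +1
(85869/28171) = (1356/28171)   [reduce mod 28171]
1356 = 2^2·339; (2/28171) = -1 since 28171 mod 8 = 3, so (1356/28171) = (-1)^2·(339/28171); sign now +1
reciprocity: (339/28171) = -1·(28171/339) since 339 mod 4 = 3, 28171 mod 4 = 3; sign now -1
(28171/339) = (34/339)   [reduce mod 339]
34 = 2^1·17; (2/339) = -1 since 339 mod 8 = 3, so (34/339) = (-1)^1·(17/339); sign now +1
reciprocity: (17/339) = +1·(339/17) since 17 mod 4 = 1, 339 mod 4 = 3; sign now +1
(339/17) = (16/17)   [reduce mod 17]
16 = 2^4·1; (2/17) = +1 since 17 mod 8 = 1, so (16/17) = (+1)^4·(1/17); sign now +1
(1/17) = 1; final value = sign = +1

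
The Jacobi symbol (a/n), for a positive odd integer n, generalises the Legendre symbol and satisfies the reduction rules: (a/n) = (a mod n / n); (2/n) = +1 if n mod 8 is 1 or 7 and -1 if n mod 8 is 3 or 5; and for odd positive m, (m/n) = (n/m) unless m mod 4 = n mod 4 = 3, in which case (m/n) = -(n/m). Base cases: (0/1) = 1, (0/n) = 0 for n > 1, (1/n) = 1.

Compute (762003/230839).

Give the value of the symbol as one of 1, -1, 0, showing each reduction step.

(762003/230839): 762003 mod 230839 = 69486, so (762003/230839) = (69486/230839)
factor out 2^1: 69486 = 2^1·34743; with 230839 mod 8 = 7, (2/230839) = +1; sign now +1; continue with (34743/230839)
flip (34743/230839) -> (230839/34743): both odd, 34743 mod 4 = 3, 230839 mod 4 = 3, so the flip contributes -1; sign now -1
(230839/34743): 230839 mod 34743 = 22381, so (230839/34743) = (22381/34743)
flip (22381/34743) -> (34743/22381): both odd, 22381 mod 4 = 1, 34743 mod 4 = 3, so the flip contributes +1; sign now -1
(34743/22381): 34743 mod 22381 = 12362, so (34743/22381) = (12362/22381)
factor out 2^1: 12362 = 2^1·6181; with 22381 mod 8 = 5, (2/22381) = -1; sign now +1; continue with (6181/22381)
flip (6181/22381) -> (22381/6181): both odd, 6181 mod 4 = 1, 22381 mod 4 = 1, so the flip contributes +1; sign now +1
(22381/6181): 22381 mod 6181 = 3838, so (22381/6181) = (3838/6181)
factor out 2^1: 3838 = 2^1·1919; with 6181 mod 8 = 5, (2/6181) = -1; sign now -1; continue with (1919/6181)
flip (1919/6181) -> (6181/1919): both odd, 1919 mod 4 = 3, 6181 mod 4 = 1, so the flip contributes +1; sign now -1
(6181/1919): 6181 mod 1919 = 424, so (6181/1919) = (424/1919)
factor out 2^3: 424 = 2^3·53; with 1919 mod 8 = 7, (2/1919) = +1; sign now -1; continue with (53/1919)
flip (53/1919) -> (1919/53): both odd, 53 mod 4 = 1, 1919 mod 4 = 3, so the flip contributes +1; sign now -1
(1919/53): 1919 mod 53 = 11, so (1919/53) = (11/53)
flip (11/53) -> (53/11): both odd, 11 mod 4 = 3, 53 mod 4 = 1, so the flip contributes +1; sign now -1
(53/11): 53 mod 11 = 9, so (53/11) = (9/11)
flip (9/11) -> (11/9): both odd, 9 mod 4 = 1, 11 mod 4 = 3, so the flip contributes +1; sign now -1
(11/9): 11 mod 9 = 2, so (11/9) = (2/9)
factor out 2^1: 2 = 2^1·1; with 9 mod 8 = 1, (2/9) = +1; sign now -1; continue with (1/9)
reached (1/9) = 1, so the symbol is -1

-1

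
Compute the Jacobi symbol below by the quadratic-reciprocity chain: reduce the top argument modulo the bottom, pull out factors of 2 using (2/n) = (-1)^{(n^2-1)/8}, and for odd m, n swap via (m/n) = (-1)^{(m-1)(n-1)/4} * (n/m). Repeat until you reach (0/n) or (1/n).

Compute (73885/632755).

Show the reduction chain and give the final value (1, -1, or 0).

flip (73885/632755) -> (632755/73885): both odd, 73885 mod 4 = 1, 632755 mod 4 = 3, so the flip contributes +1; sign now +1
(632755/73885): 632755 mod 73885 = 41675, so (632755/73885) = (41675/73885)
flip (41675/73885) -> (73885/41675): both odd, 41675 mod 4 = 3, 73885 mod 4 = 1, so the flip contributes +1; sign now +1
(73885/41675): 73885 mod 41675 = 32210, so (73885/41675) = (32210/41675)
factor out 2^1: 32210 = 2^1·16105; with 41675 mod 8 = 3, (2/41675) = -1; sign now -1; continue with (16105/41675)
flip (16105/41675) -> (41675/16105): both odd, 16105 mod 4 = 1, 41675 mod 4 = 3, so the flip contributes +1; sign now -1
(41675/16105): 41675 mod 16105 = 9465, so (41675/16105) = (9465/16105)
flip (9465/16105) -> (16105/9465): both odd, 9465 mod 4 = 1, 16105 mod 4 = 1, so the flip contributes +1; sign now -1
(16105/9465): 16105 mod 9465 = 6640, so (16105/9465) = (6640/9465)
factor out 2^4: 6640 = 2^4·415; with 9465 mod 8 = 1, (2/9465) = +1; sign now -1; continue with (415/9465)
flip (415/9465) -> (9465/415): both odd, 415 mod 4 = 3, 9465 mod 4 = 1, so the flip contributes +1; sign now -1
(9465/415): 9465 mod 415 = 335, so (9465/415) = (335/415)
flip (335/415) -> (415/335): both odd, 335 mod 4 = 3, 415 mod 4 = 3, so the flip contributes -1; sign now +1
(415/335): 415 mod 335 = 80, so (415/335) = (80/335)
factor out 2^4: 80 = 2^4·5; with 335 mod 8 = 7, (2/335) = +1; sign now +1; continue with (5/335)
flip (5/335) -> (335/5): both odd, 5 mod 4 = 1, 335 mod 4 = 3, so the flip contributes +1; sign now +1
(335/5): 335 mod 5 = 0, so (335/5) = (0/5)
reached (0/5); gcd(a, n) > 1, so (0/5) = 0 and the symbol is 0

0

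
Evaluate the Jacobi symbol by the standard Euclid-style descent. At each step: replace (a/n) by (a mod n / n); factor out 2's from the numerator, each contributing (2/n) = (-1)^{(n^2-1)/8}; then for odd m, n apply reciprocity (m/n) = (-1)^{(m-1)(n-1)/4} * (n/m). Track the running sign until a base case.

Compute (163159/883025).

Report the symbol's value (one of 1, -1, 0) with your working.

-1

flip (163159/883025) -> (883025/163159): both odd, 163159 mod 4 = 3, 883025 mod 4 = 1, so the flip contributes +1; sign now +1
(883025/163159): 883025 mod 163159 = 67230, so (883025/163159) = (67230/163159)
factor out 2^1: 67230 = 2^1·33615; with 163159 mod 8 = 7, (2/163159) = +1; sign now +1; continue with (33615/163159)
flip (33615/163159) -> (163159/33615): both odd, 33615 mod 4 = 3, 163159 mod 4 = 3, so the flip contributes -1; sign now -1
(163159/33615): 163159 mod 33615 = 28699, so (163159/33615) = (28699/33615)
flip (28699/33615) -> (33615/28699): both odd, 28699 mod 4 = 3, 33615 mod 4 = 3, so the flip contributes -1; sign now +1
(33615/28699): 33615 mod 28699 = 4916, so (33615/28699) = (4916/28699)
factor out 2^2: 4916 = 2^2·1229; with 28699 mod 8 = 3, (2/28699) = -1; sign now +1; continue with (1229/28699)
flip (1229/28699) -> (28699/1229): both odd, 1229 mod 4 = 1, 28699 mod 4 = 3, so the flip contributes +1; sign now +1
(28699/1229): 28699 mod 1229 = 432, so (28699/1229) = (432/1229)
factor out 2^4: 432 = 2^4·27; with 1229 mod 8 = 5, (2/1229) = -1; sign now +1; continue with (27/1229)
flip (27/1229) -> (1229/27): both odd, 27 mod 4 = 3, 1229 mod 4 = 1, so the flip contributes +1; sign now +1
(1229/27): 1229 mod 27 = 14, so (1229/27) = (14/27)
factor out 2^1: 14 = 2^1·7; with 27 mod 8 = 3, (2/27) = -1; sign now -1; continue with (7/27)
flip (7/27) -> (27/7): both odd, 7 mod 4 = 3, 27 mod 4 = 3, so the flip contributes -1; sign now +1
(27/7): 27 mod 7 = 6, so (27/7) = (6/7)
factor out 2^1: 6 = 2^1·3; with 7 mod 8 = 7, (2/7) = +1; sign now +1; continue with (3/7)
flip (3/7) -> (7/3): both odd, 3 mod 4 = 3, 7 mod 4 = 3, so the flip contributes -1; sign now -1
(7/3): 7 mod 3 = 1, so (7/3) = (1/3)
reached (1/3) = 1, so the symbol is -1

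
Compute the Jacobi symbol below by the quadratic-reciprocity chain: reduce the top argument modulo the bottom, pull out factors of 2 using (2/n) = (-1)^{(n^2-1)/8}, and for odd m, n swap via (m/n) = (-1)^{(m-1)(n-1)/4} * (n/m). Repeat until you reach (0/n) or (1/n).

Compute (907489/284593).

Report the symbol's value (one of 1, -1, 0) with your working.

(907489/284593): 907489 mod 284593 = 53710, so (907489/284593) = (53710/284593)
factor out 2^1: 53710 = 2^1·26855; with 284593 mod 8 = 1, (2/284593) = +1; sign now +1; continue with (26855/284593)
flip (26855/284593) -> (284593/26855): both odd, 26855 mod 4 = 3, 284593 mod 4 = 1, so the flip contributes +1; sign now +1
(284593/26855): 284593 mod 26855 = 16043, so (284593/26855) = (16043/26855)
flip (16043/26855) -> (26855/16043): both odd, 16043 mod 4 = 3, 26855 mod 4 = 3, so the flip contributes -1; sign now -1
(26855/16043): 26855 mod 16043 = 10812, so (26855/16043) = (10812/16043)
factor out 2^2: 10812 = 2^2·2703; with 16043 mod 8 = 3, (2/16043) = -1; sign now -1; continue with (2703/16043)
flip (2703/16043) -> (16043/2703): both odd, 2703 mod 4 = 3, 16043 mod 4 = 3, so the flip contributes -1; sign now +1
(16043/2703): 16043 mod 2703 = 2528, so (16043/2703) = (2528/2703)
factor out 2^5: 2528 = 2^5·79; with 2703 mod 8 = 7, (2/2703) = +1; sign now +1; continue with (79/2703)
flip (79/2703) -> (2703/79): both odd, 79 mod 4 = 3, 2703 mod 4 = 3, so the flip contributes -1; sign now -1
(2703/79): 2703 mod 79 = 17, so (2703/79) = (17/79)
flip (17/79) -> (79/17): both odd, 17 mod 4 = 1, 79 mod 4 = 3, so the flip contributes +1; sign now -1
(79/17): 79 mod 17 = 11, so (79/17) = (11/17)
flip (11/17) -> (17/11): both odd, 11 mod 4 = 3, 17 mod 4 = 1, so the flip contributes +1; sign now -1
(17/11): 17 mod 11 = 6, so (17/11) = (6/11)
factor out 2^1: 6 = 2^1·3; with 11 mod 8 = 3, (2/11) = -1; sign now +1; continue with (3/11)
flip (3/11) -> (11/3): both odd, 3 mod 4 = 3, 11 mod 4 = 3, so the flip contributes -1; sign now -1
(11/3): 11 mod 3 = 2, so (11/3) = (2/3)
factor out 2^1: 2 = 2^1·1; with 3 mod 8 = 3, (2/3) = -1; sign now +1; continue with (1/3)
reached (1/3) = 1, so the symbol is +1

1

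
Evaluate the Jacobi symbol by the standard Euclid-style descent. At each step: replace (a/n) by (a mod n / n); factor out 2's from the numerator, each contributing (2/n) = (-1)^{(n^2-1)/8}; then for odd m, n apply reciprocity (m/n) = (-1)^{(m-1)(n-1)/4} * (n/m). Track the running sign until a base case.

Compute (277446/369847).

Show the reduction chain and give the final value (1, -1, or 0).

277446 = 2^1·138723; (2/369847) = +1 since 369847 mod 8 = 7, so (277446/369847) = (+1)^1·(138723/369847); sign now +1
reciprocity: (138723/369847) = -1·(369847/138723) since 138723 mod 4 = 3, 369847 mod 4 = 3; sign now -1
(369847/138723) = (92401/138723)   [reduce mod 138723]
reciprocity: (92401/138723) = +1·(138723/92401) since 92401 mod 4 = 1, 138723 mod 4 = 3; sign now -1
(138723/92401) = (46322/92401)   [reduce mod 92401]
46322 = 2^1·23161; (2/92401) = +1 since 92401 mod 8 = 1, so (46322/92401) = (+1)^1·(23161/92401); sign now -1
reciprocity: (23161/92401) = +1·(92401/23161) since 23161 mod 4 = 1, 92401 mod 4 = 1; sign now -1
(92401/23161) = (22918/23161)   [reduce mod 23161]
22918 = 2^1·11459; (2/23161) = +1 since 23161 mod 8 = 1, so (22918/23161) = (+1)^1·(11459/23161); sign now -1
reciprocity: (11459/23161) = +1·(23161/11459) since 11459 mod 4 = 3, 23161 mod 4 = 1; sign now -1
(23161/11459) = (243/11459)   [reduce mod 11459]
reciprocity: (243/11459) = -1·(11459/243) since 243 mod 4 = 3, 11459 mod 4 = 3; sign now +1
(11459/243) = (38/243)   [reduce mod 243]
38 = 2^1·19; (2/243) = -1 since 243 mod 8 = 3, so (38/243) = (-1)^1·(19/243); sign now -1
reciprocity: (19/243) = -1·(243/19) since 19 mod 4 = 3, 243 mod 4 = 3; sign now +1
(243/19) = (15/19)   [reduce mod 19]
reciprocity: (15/19) = -1·(19/15) since 15 mod 4 = 3, 19 mod 4 = 3; sign now -1
(19/15) = (4/15)   [reduce mod 15]
4 = 2^2·1; (2/15) = +1 since 15 mod 8 = 7, so (4/15) = (+1)^2·(1/15); sign now -1
(1/15) = 1; final value = sign = -1

-1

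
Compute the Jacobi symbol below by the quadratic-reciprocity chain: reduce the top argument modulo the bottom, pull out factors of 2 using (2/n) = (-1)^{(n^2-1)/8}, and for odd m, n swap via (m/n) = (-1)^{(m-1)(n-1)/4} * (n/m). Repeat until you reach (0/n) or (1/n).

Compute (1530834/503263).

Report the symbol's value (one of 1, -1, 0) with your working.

0

(1530834/503263) = (21045/503263)   [reduce mod 503263]
reciprocity: (21045/503263) = +1·(503263/21045) since 21045 mod 4 = 1, 503263 mod 4 = 3; sign now +1
(503263/21045) = (19228/21045)   [reduce mod 21045]
19228 = 2^2·4807; (2/21045) = -1 since 21045 mod 8 = 5, so (19228/21045) = (-1)^2·(4807/21045); sign now +1
reciprocity: (4807/21045) = +1·(21045/4807) since 4807 mod 4 = 3, 21045 mod 4 = 1; sign now +1
(21045/4807) = (1817/4807)   [reduce mod 4807]
reciprocity: (1817/4807) = +1·(4807/1817) since 1817 mod 4 = 1, 4807 mod 4 = 3; sign now +1
(4807/1817) = (1173/1817)   [reduce mod 1817]
reciprocity: (1173/1817) = +1·(1817/1173) since 1173 mod 4 = 1, 1817 mod 4 = 1; sign now +1
(1817/1173) = (644/1173)   [reduce mod 1173]
644 = 2^2·161; (2/1173) = -1 since 1173 mod 8 = 5, so (644/1173) = (-1)^2·(161/1173); sign now +1
reciprocity: (161/1173) = +1·(1173/161) since 161 mod 4 = 1, 1173 mod 4 = 1; sign now +1
(1173/161) = (46/161)   [reduce mod 161]
46 = 2^1·23; (2/161) = +1 since 161 mod 8 = 1, so (46/161) = (+1)^1·(23/161); sign now +1
reciprocity: (23/161) = +1·(161/23) since 23 mod 4 = 3, 161 mod 4 = 1; sign now +1
(161/23) = (0/23)   [reduce mod 23]
(0/23) = 0   [gcd(a, n) > 1]; final value = 0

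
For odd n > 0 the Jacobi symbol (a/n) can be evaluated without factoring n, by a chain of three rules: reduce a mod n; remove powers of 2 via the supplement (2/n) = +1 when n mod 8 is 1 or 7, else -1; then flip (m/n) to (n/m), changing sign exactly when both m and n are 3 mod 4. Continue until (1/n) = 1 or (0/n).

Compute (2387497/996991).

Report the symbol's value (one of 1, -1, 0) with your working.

(2387497/996991): 2387497 mod 996991 = 393515, so (2387497/996991) = (393515/996991)
flip (393515/996991) -> (996991/393515): both odd, 393515 mod 4 = 3, 996991 mod 4 = 3, so the flip contributes -1; sign now -1
(996991/393515): 996991 mod 393515 = 209961, so (996991/393515) = (209961/393515)
flip (209961/393515) -> (393515/209961): both odd, 209961 mod 4 = 1, 393515 mod 4 = 3, so the flip contributes +1; sign now -1
(393515/209961): 393515 mod 209961 = 183554, so (393515/209961) = (183554/209961)
factor out 2^1: 183554 = 2^1·91777; with 209961 mod 8 = 1, (2/209961) = +1; sign now -1; continue with (91777/209961)
flip (91777/209961) -> (209961/91777): both odd, 91777 mod 4 = 1, 209961 mod 4 = 1, so the flip contributes +1; sign now -1
(209961/91777): 209961 mod 91777 = 26407, so (209961/91777) = (26407/91777)
flip (26407/91777) -> (91777/26407): both odd, 26407 mod 4 = 3, 91777 mod 4 = 1, so the flip contributes +1; sign now -1
(91777/26407): 91777 mod 26407 = 12556, so (91777/26407) = (12556/26407)
factor out 2^2: 12556 = 2^2·3139; with 26407 mod 8 = 7, (2/26407) = +1; sign now -1; continue with (3139/26407)
flip (3139/26407) -> (26407/3139): both odd, 3139 mod 4 = 3, 26407 mod 4 = 3, so the flip contributes -1; sign now +1
(26407/3139): 26407 mod 3139 = 1295, so (26407/3139) = (1295/3139)
flip (1295/3139) -> (3139/1295): both odd, 1295 mod 4 = 3, 3139 mod 4 = 3, so the flip contributes -1; sign now -1
(3139/1295): 3139 mod 1295 = 549, so (3139/1295) = (549/1295)
flip (549/1295) -> (1295/549): both odd, 549 mod 4 = 1, 1295 mod 4 = 3, so the flip contributes +1; sign now -1
(1295/549): 1295 mod 549 = 197, so (1295/549) = (197/549)
flip (197/549) -> (549/197): both odd, 197 mod 4 = 1, 549 mod 4 = 1, so the flip contributes +1; sign now -1
(549/197): 549 mod 197 = 155, so (549/197) = (155/197)
flip (155/197) -> (197/155): both odd, 155 mod 4 = 3, 197 mod 4 = 1, so the flip contributes +1; sign now -1
(197/155): 197 mod 155 = 42, so (197/155) = (42/155)
factor out 2^1: 42 = 2^1·21; with 155 mod 8 = 3, (2/155) = -1; sign now +1; continue with (21/155)
flip (21/155) -> (155/21): both odd, 21 mod 4 = 1, 155 mod 4 = 3, so the flip contributes +1; sign now +1
(155/21): 155 mod 21 = 8, so (155/21) = (8/21)
factor out 2^3: 8 = 2^3·1; with 21 mod 8 = 5, (2/21) = -1; sign now -1; continue with (1/21)
reached (1/21) = 1, so the symbol is -1

-1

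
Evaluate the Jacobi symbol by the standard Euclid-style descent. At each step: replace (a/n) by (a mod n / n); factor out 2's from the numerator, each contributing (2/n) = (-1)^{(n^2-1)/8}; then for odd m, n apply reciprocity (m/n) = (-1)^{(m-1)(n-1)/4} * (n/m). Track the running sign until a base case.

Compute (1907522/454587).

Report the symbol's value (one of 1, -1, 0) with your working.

(1907522/454587): 1907522 mod 454587 = 89174, so (1907522/454587) = (89174/454587)
factor out 2^1: 89174 = 2^1·44587; with 454587 mod 8 = 3, (2/454587) = -1; sign now -1; continue with (44587/454587)
flip (44587/454587) -> (454587/44587): both odd, 44587 mod 4 = 3, 454587 mod 4 = 3, so the flip contributes -1; sign now +1
(454587/44587): 454587 mod 44587 = 8717, so (454587/44587) = (8717/44587)
flip (8717/44587) -> (44587/8717): both odd, 8717 mod 4 = 1, 44587 mod 4 = 3, so the flip contributes +1; sign now +1
(44587/8717): 44587 mod 8717 = 1002, so (44587/8717) = (1002/8717)
factor out 2^1: 1002 = 2^1·501; with 8717 mod 8 = 5, (2/8717) = -1; sign now -1; continue with (501/8717)
flip (501/8717) -> (8717/501): both odd, 501 mod 4 = 1, 8717 mod 4 = 1, so the flip contributes +1; sign now -1
(8717/501): 8717 mod 501 = 200, so (8717/501) = (200/501)
factor out 2^3: 200 = 2^3·25; with 501 mod 8 = 5, (2/501) = -1; sign now +1; continue with (25/501)
flip (25/501) -> (501/25): both odd, 25 mod 4 = 1, 501 mod 4 = 1, so the flip contributes +1; sign now +1
(501/25): 501 mod 25 = 1, so (501/25) = (1/25)
reached (1/25) = 1, so the symbol is +1

1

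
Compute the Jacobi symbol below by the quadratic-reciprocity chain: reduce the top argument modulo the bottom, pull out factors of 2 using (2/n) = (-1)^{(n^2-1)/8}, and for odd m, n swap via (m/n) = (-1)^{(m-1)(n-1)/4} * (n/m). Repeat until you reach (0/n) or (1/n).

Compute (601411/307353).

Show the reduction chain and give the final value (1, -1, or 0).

(601411/307353): 601411 mod 307353 = 294058, so (601411/307353) = (294058/307353)
factor out 2^1: 294058 = 2^1·147029; with 307353 mod 8 = 1, (2/307353) = +1; sign now +1; continue with (147029/307353)
flip (147029/307353) -> (307353/147029): both odd, 147029 mod 4 = 1, 307353 mod 4 = 1, so the flip contributes +1; sign now +1
(307353/147029): 307353 mod 147029 = 13295, so (307353/147029) = (13295/147029)
flip (13295/147029) -> (147029/13295): both odd, 13295 mod 4 = 3, 147029 mod 4 = 1, so the flip contributes +1; sign now +1
(147029/13295): 147029 mod 13295 = 784, so (147029/13295) = (784/13295)
factor out 2^4: 784 = 2^4·49; with 13295 mod 8 = 7, (2/13295) = +1; sign now +1; continue with (49/13295)
flip (49/13295) -> (13295/49): both odd, 49 mod 4 = 1, 13295 mod 4 = 3, so the flip contributes +1; sign now +1
(13295/49): 13295 mod 49 = 16, so (13295/49) = (16/49)
factor out 2^4: 16 = 2^4·1; with 49 mod 8 = 1, (2/49) = +1; sign now +1; continue with (1/49)
reached (1/49) = 1, so the symbol is +1

1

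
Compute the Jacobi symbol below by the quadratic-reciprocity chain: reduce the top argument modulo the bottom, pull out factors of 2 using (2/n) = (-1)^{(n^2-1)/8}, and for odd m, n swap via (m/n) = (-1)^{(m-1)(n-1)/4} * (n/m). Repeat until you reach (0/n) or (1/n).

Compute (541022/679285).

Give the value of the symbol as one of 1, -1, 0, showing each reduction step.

1

factor out 2^1: 541022 = 2^1·270511; with 679285 mod 8 = 5, (2/679285) = -1; sign now -1; continue with (270511/679285)
flip (270511/679285) -> (679285/270511): both odd, 270511 mod 4 = 3, 679285 mod 4 = 1, so the flip contributes +1; sign now -1
(679285/270511): 679285 mod 270511 = 138263, so (679285/270511) = (138263/270511)
flip (138263/270511) -> (270511/138263): both odd, 138263 mod 4 = 3, 270511 mod 4 = 3, so the flip contributes -1; sign now +1
(270511/138263): 270511 mod 138263 = 132248, so (270511/138263) = (132248/138263)
factor out 2^3: 132248 = 2^3·16531; with 138263 mod 8 = 7, (2/138263) = +1; sign now +1; continue with (16531/138263)
flip (16531/138263) -> (138263/16531): both odd, 16531 mod 4 = 3, 138263 mod 4 = 3, so the flip contributes -1; sign now -1
(138263/16531): 138263 mod 16531 = 6015, so (138263/16531) = (6015/16531)
flip (6015/16531) -> (16531/6015): both odd, 6015 mod 4 = 3, 16531 mod 4 = 3, so the flip contributes -1; sign now +1
(16531/6015): 16531 mod 6015 = 4501, so (16531/6015) = (4501/6015)
flip (4501/6015) -> (6015/4501): both odd, 4501 mod 4 = 1, 6015 mod 4 = 3, so the flip contributes +1; sign now +1
(6015/4501): 6015 mod 4501 = 1514, so (6015/4501) = (1514/4501)
factor out 2^1: 1514 = 2^1·757; with 4501 mod 8 = 5, (2/4501) = -1; sign now -1; continue with (757/4501)
flip (757/4501) -> (4501/757): both odd, 757 mod 4 = 1, 4501 mod 4 = 1, so the flip contributes +1; sign now -1
(4501/757): 4501 mod 757 = 716, so (4501/757) = (716/757)
factor out 2^2: 716 = 2^2·179; with 757 mod 8 = 5, (2/757) = -1; sign now -1; continue with (179/757)
flip (179/757) -> (757/179): both odd, 179 mod 4 = 3, 757 mod 4 = 1, so the flip contributes +1; sign now -1
(757/179): 757 mod 179 = 41, so (757/179) = (41/179)
flip (41/179) -> (179/41): both odd, 41 mod 4 = 1, 179 mod 4 = 3, so the flip contributes +1; sign now -1
(179/41): 179 mod 41 = 15, so (179/41) = (15/41)
flip (15/41) -> (41/15): both odd, 15 mod 4 = 3, 41 mod 4 = 1, so the flip contributes +1; sign now -1
(41/15): 41 mod 15 = 11, so (41/15) = (11/15)
flip (11/15) -> (15/11): both odd, 11 mod 4 = 3, 15 mod 4 = 3, so the flip contributes -1; sign now +1
(15/11): 15 mod 11 = 4, so (15/11) = (4/11)
factor out 2^2: 4 = 2^2·1; with 11 mod 8 = 3, (2/11) = -1; sign now +1; continue with (1/11)
reached (1/11) = 1, so the symbol is +1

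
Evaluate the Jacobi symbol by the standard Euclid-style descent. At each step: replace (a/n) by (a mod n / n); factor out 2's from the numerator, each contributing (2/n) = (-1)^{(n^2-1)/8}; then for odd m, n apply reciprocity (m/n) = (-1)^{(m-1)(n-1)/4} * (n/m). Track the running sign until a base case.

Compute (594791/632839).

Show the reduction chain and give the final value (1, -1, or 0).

-1

flip (594791/632839) -> (632839/594791): both odd, 594791 mod 4 = 3, 632839 mod 4 = 3, so the flip contributes -1; sign now -1
(632839/594791): 632839 mod 594791 = 38048, so (632839/594791) = (38048/594791)
factor out 2^5: 38048 = 2^5·1189; with 594791 mod 8 = 7, (2/594791) = +1; sign now -1; continue with (1189/594791)
flip (1189/594791) -> (594791/1189): both odd, 1189 mod 4 = 1, 594791 mod 4 = 3, so the flip contributes +1; sign now -1
(594791/1189): 594791 mod 1189 = 291, so (594791/1189) = (291/1189)
flip (291/1189) -> (1189/291): both odd, 291 mod 4 = 3, 1189 mod 4 = 1, so the flip contributes +1; sign now -1
(1189/291): 1189 mod 291 = 25, so (1189/291) = (25/291)
flip (25/291) -> (291/25): both odd, 25 mod 4 = 1, 291 mod 4 = 3, so the flip contributes +1; sign now -1
(291/25): 291 mod 25 = 16, so (291/25) = (16/25)
factor out 2^4: 16 = 2^4·1; with 25 mod 8 = 1, (2/25) = +1; sign now -1; continue with (1/25)
reached (1/25) = 1, so the symbol is -1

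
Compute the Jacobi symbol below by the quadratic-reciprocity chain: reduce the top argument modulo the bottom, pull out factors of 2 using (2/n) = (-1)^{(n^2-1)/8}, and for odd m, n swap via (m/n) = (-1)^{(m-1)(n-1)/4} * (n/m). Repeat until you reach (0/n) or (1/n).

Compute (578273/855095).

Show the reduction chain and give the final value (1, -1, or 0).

flip (578273/855095) -> (855095/578273): both odd, 578273 mod 4 = 1, 855095 mod 4 = 3, so the flip contributes +1; sign now +1
(855095/578273): 855095 mod 578273 = 276822, so (855095/578273) = (276822/578273)
factor out 2^1: 276822 = 2^1·138411; with 578273 mod 8 = 1, (2/578273) = +1; sign now +1; continue with (138411/578273)
flip (138411/578273) -> (578273/138411): both odd, 138411 mod 4 = 3, 578273 mod 4 = 1, so the flip contributes +1; sign now +1
(578273/138411): 578273 mod 138411 = 24629, so (578273/138411) = (24629/138411)
flip (24629/138411) -> (138411/24629): both odd, 24629 mod 4 = 1, 138411 mod 4 = 3, so the flip contributes +1; sign now +1
(138411/24629): 138411 mod 24629 = 15266, so (138411/24629) = (15266/24629)
factor out 2^1: 15266 = 2^1·7633; with 24629 mod 8 = 5, (2/24629) = -1; sign now -1; continue with (7633/24629)
flip (7633/24629) -> (24629/7633): both odd, 7633 mod 4 = 1, 24629 mod 4 = 1, so the flip contributes +1; sign now -1
(24629/7633): 24629 mod 7633 = 1730, so (24629/7633) = (1730/7633)
factor out 2^1: 1730 = 2^1·865; with 7633 mod 8 = 1, (2/7633) = +1; sign now -1; continue with (865/7633)
flip (865/7633) -> (7633/865): both odd, 865 mod 4 = 1, 7633 mod 4 = 1, so the flip contributes +1; sign now -1
(7633/865): 7633 mod 865 = 713, so (7633/865) = (713/865)
flip (713/865) -> (865/713): both odd, 713 mod 4 = 1, 865 mod 4 = 1, so the flip contributes +1; sign now -1
(865/713): 865 mod 713 = 152, so (865/713) = (152/713)
factor out 2^3: 152 = 2^3·19; with 713 mod 8 = 1, (2/713) = +1; sign now -1; continue with (19/713)
flip (19/713) -> (713/19): both odd, 19 mod 4 = 3, 713 mod 4 = 1, so the flip contributes +1; sign now -1
(713/19): 713 mod 19 = 10, so (713/19) = (10/19)
factor out 2^1: 10 = 2^1·5; with 19 mod 8 = 3, (2/19) = -1; sign now +1; continue with (5/19)
flip (5/19) -> (19/5): both odd, 5 mod 4 = 1, 19 mod 4 = 3, so the flip contributes +1; sign now +1
(19/5): 19 mod 5 = 4, so (19/5) = (4/5)
factor out 2^2: 4 = 2^2·1; with 5 mod 8 = 5, (2/5) = -1; sign now +1; continue with (1/5)
reached (1/5) = 1, so the symbol is +1

1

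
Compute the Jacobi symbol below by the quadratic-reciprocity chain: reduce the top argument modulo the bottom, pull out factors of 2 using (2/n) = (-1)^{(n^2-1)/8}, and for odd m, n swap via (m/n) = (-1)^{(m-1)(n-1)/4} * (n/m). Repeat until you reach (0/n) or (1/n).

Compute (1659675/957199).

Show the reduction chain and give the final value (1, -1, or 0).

1

(1659675/957199): 1659675 mod 957199 = 702476, so (1659675/957199) = (702476/957199)
factor out 2^2: 702476 = 2^2·175619; with 957199 mod 8 = 7, (2/957199) = +1; sign now +1; continue with (175619/957199)
flip (175619/957199) -> (957199/175619): both odd, 175619 mod 4 = 3, 957199 mod 4 = 3, so the flip contributes -1; sign now -1
(957199/175619): 957199 mod 175619 = 79104, so (957199/175619) = (79104/175619)
factor out 2^8: 79104 = 2^8·309; with 175619 mod 8 = 3, (2/175619) = -1; sign now -1; continue with (309/175619)
flip (309/175619) -> (175619/309): both odd, 309 mod 4 = 1, 175619 mod 4 = 3, so the flip contributes +1; sign now -1
(175619/309): 175619 mod 309 = 107, so (175619/309) = (107/309)
flip (107/309) -> (309/107): both odd, 107 mod 4 = 3, 309 mod 4 = 1, so the flip contributes +1; sign now -1
(309/107): 309 mod 107 = 95, so (309/107) = (95/107)
flip (95/107) -> (107/95): both odd, 95 mod 4 = 3, 107 mod 4 = 3, so the flip contributes -1; sign now +1
(107/95): 107 mod 95 = 12, so (107/95) = (12/95)
factor out 2^2: 12 = 2^2·3; with 95 mod 8 = 7, (2/95) = +1; sign now +1; continue with (3/95)
flip (3/95) -> (95/3): both odd, 3 mod 4 = 3, 95 mod 4 = 3, so the flip contributes -1; sign now -1
(95/3): 95 mod 3 = 2, so (95/3) = (2/3)
factor out 2^1: 2 = 2^1·1; with 3 mod 8 = 3, (2/3) = -1; sign now +1; continue with (1/3)
reached (1/3) = 1, so the symbol is +1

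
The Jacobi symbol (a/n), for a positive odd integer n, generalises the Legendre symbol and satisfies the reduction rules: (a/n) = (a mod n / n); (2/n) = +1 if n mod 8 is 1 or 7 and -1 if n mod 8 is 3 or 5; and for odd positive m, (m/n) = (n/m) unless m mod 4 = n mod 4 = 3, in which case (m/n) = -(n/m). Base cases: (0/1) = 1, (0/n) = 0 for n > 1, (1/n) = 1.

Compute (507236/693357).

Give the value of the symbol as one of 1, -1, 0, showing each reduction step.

-1

factor out 2^2: 507236 = 2^2·126809; with 693357 mod 8 = 5, (2/693357) = -1; sign now +1; continue with (126809/693357)
flip (126809/693357) -> (693357/126809): both odd, 126809 mod 4 = 1, 693357 mod 4 = 1, so the flip contributes +1; sign now +1
(693357/126809): 693357 mod 126809 = 59312, so (693357/126809) = (59312/126809)
factor out 2^4: 59312 = 2^4·3707; with 126809 mod 8 = 1, (2/126809) = +1; sign now +1; continue with (3707/126809)
flip (3707/126809) -> (126809/3707): both odd, 3707 mod 4 = 3, 126809 mod 4 = 1, so the flip contributes +1; sign now +1
(126809/3707): 126809 mod 3707 = 771, so (126809/3707) = (771/3707)
flip (771/3707) -> (3707/771): both odd, 771 mod 4 = 3, 3707 mod 4 = 3, so the flip contributes -1; sign now -1
(3707/771): 3707 mod 771 = 623, so (3707/771) = (623/771)
flip (623/771) -> (771/623): both odd, 623 mod 4 = 3, 771 mod 4 = 3, so the flip contributes -1; sign now +1
(771/623): 771 mod 623 = 148, so (771/623) = (148/623)
factor out 2^2: 148 = 2^2·37; with 623 mod 8 = 7, (2/623) = +1; sign now +1; continue with (37/623)
flip (37/623) -> (623/37): both odd, 37 mod 4 = 1, 623 mod 4 = 3, so the flip contributes +1; sign now +1
(623/37): 623 mod 37 = 31, so (623/37) = (31/37)
flip (31/37) -> (37/31): both odd, 31 mod 4 = 3, 37 mod 4 = 1, so the flip contributes +1; sign now +1
(37/31): 37 mod 31 = 6, so (37/31) = (6/31)
factor out 2^1: 6 = 2^1·3; with 31 mod 8 = 7, (2/31) = +1; sign now +1; continue with (3/31)
flip (3/31) -> (31/3): both odd, 3 mod 4 = 3, 31 mod 4 = 3, so the flip contributes -1; sign now -1
(31/3): 31 mod 3 = 1, so (31/3) = (1/3)
reached (1/3) = 1, so the symbol is -1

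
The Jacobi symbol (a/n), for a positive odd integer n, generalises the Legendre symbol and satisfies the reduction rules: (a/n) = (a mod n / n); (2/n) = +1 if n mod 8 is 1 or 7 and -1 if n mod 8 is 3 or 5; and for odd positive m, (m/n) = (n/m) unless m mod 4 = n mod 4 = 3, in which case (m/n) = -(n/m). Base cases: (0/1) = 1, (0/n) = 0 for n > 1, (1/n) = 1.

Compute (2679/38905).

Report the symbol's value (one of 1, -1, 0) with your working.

-1

reciprocity: (2679/38905) = +1·(38905/2679) since 2679 mod 4 = 3, 38905 mod 4 = 1; sign now +1
(38905/2679) = (1399/2679)   [reduce mod 2679]
reciprocity: (1399/2679) = -1·(2679/1399) since 1399 mod 4 = 3, 2679 mod 4 = 3; sign now -1
(2679/1399) = (1280/1399)   [reduce mod 1399]
1280 = 2^8·5; (2/1399) = +1 since 1399 mod 8 = 7, so (1280/1399) = (+1)^8·(5/1399); sign now -1
reciprocity: (5/1399) = +1·(1399/5) since 5 mod 4 = 1, 1399 mod 4 = 3; sign now -1
(1399/5) = (4/5)   [reduce mod 5]
4 = 2^2·1; (2/5) = -1 since 5 mod 8 = 5, so (4/5) = (-1)^2·(1/5); sign now -1
(1/5) = 1; final value = sign = -1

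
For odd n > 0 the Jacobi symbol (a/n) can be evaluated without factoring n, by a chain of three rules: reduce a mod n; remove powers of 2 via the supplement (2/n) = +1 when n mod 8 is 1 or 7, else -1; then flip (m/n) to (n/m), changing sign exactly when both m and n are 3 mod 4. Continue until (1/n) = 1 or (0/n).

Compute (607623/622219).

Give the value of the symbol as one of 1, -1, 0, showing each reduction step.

1

reciprocity: (607623/622219) = -1·(622219/607623) since 607623 mod 4 = 3, 622219 mod 4 = 3; sign now -1
(622219/607623) = (14596/607623)   [reduce mod 607623]
14596 = 2^2·3649; (2/607623) = +1 since 607623 mod 8 = 7, so (14596/607623) = (+1)^2·(3649/607623); sign now -1
reciprocity: (3649/607623) = +1·(607623/3649) since 3649 mod 4 = 1, 607623 mod 4 = 3; sign now -1
(607623/3649) = (1889/3649)   [reduce mod 3649]
reciprocity: (1889/3649) = +1·(3649/1889) since 1889 mod 4 = 1, 3649 mod 4 = 1; sign now -1
(3649/1889) = (1760/1889)   [reduce mod 1889]
1760 = 2^5·55; (2/1889) = +1 since 1889 mod 8 = 1, so (1760/1889) = (+1)^5·(55/1889); sign now -1
reciprocity: (55/1889) = +1·(1889/55) since 55 mod 4 = 3, 1889 mod 4 = 1; sign now -1
(1889/55) = (19/55)   [reduce mod 55]
reciprocity: (19/55) = -1·(55/19) since 19 mod 4 = 3, 55 mod 4 = 3; sign now +1
(55/19) = (17/19)   [reduce mod 19]
reciprocity: (17/19) = +1·(19/17) since 17 mod 4 = 1, 19 mod 4 = 3; sign now +1
(19/17) = (2/17)   [reduce mod 17]
2 = 2^1·1; (2/17) = +1 since 17 mod 8 = 1, so (2/17) = (+1)^1·(1/17); sign now +1
(1/17) = 1; final value = sign = +1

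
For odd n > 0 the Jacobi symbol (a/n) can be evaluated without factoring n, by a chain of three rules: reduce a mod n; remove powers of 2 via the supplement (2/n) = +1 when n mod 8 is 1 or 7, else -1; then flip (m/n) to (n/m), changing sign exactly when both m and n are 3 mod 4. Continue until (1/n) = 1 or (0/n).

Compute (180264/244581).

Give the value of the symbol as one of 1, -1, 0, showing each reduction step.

factor out 2^3: 180264 = 2^3·22533; with 244581 mod 8 = 5, (2/244581) = -1; sign now -1; continue with (22533/244581)
flip (22533/244581) -> (244581/22533): both odd, 22533 mod 4 = 1, 244581 mod 4 = 1, so the flip contributes +1; sign now -1
(244581/22533): 244581 mod 22533 = 19251, so (244581/22533) = (19251/22533)
flip (19251/22533) -> (22533/19251): both odd, 19251 mod 4 = 3, 22533 mod 4 = 1, so the flip contributes +1; sign now -1
(22533/19251): 22533 mod 19251 = 3282, so (22533/19251) = (3282/19251)
factor out 2^1: 3282 = 2^1·1641; with 19251 mod 8 = 3, (2/19251) = -1; sign now +1; continue with (1641/19251)
flip (1641/19251) -> (19251/1641): both odd, 1641 mod 4 = 1, 19251 mod 4 = 3, so the flip contributes +1; sign now +1
(19251/1641): 19251 mod 1641 = 1200, so (19251/1641) = (1200/1641)
factor out 2^4: 1200 = 2^4·75; with 1641 mod 8 = 1, (2/1641) = +1; sign now +1; continue with (75/1641)
flip (75/1641) -> (1641/75): both odd, 75 mod 4 = 3, 1641 mod 4 = 1, so the flip contributes +1; sign now +1
(1641/75): 1641 mod 75 = 66, so (1641/75) = (66/75)
factor out 2^1: 66 = 2^1·33; with 75 mod 8 = 3, (2/75) = -1; sign now -1; continue with (33/75)
flip (33/75) -> (75/33): both odd, 33 mod 4 = 1, 75 mod 4 = 3, so the flip contributes +1; sign now -1
(75/33): 75 mod 33 = 9, so (75/33) = (9/33)
flip (9/33) -> (33/9): both odd, 9 mod 4 = 1, 33 mod 4 = 1, so the flip contributes +1; sign now -1
(33/9): 33 mod 9 = 6, so (33/9) = (6/9)
factor out 2^1: 6 = 2^1·3; with 9 mod 8 = 1, (2/9) = +1; sign now -1; continue with (3/9)
flip (3/9) -> (9/3): both odd, 3 mod 4 = 3, 9 mod 4 = 1, so the flip contributes +1; sign now -1
(9/3): 9 mod 3 = 0, so (9/3) = (0/3)
reached (0/3); gcd(a, n) > 1, so (0/3) = 0 and the symbol is 0

0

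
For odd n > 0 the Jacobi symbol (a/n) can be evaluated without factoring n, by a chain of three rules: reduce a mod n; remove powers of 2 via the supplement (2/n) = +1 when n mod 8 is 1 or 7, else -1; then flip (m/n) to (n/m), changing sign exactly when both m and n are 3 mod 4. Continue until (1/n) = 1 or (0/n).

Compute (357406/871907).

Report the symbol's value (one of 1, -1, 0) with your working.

-1

factor out 2^1: 357406 = 2^1·178703; with 871907 mod 8 = 3, (2/871907) = -1; sign now -1; continue with (178703/871907)
flip (178703/871907) -> (871907/178703): both odd, 178703 mod 4 = 3, 871907 mod 4 = 3, so the flip contributes -1; sign now +1
(871907/178703): 871907 mod 178703 = 157095, so (871907/178703) = (157095/178703)
flip (157095/178703) -> (178703/157095): both odd, 157095 mod 4 = 3, 178703 mod 4 = 3, so the flip contributes -1; sign now -1
(178703/157095): 178703 mod 157095 = 21608, so (178703/157095) = (21608/157095)
factor out 2^3: 21608 = 2^3·2701; with 157095 mod 8 = 7, (2/157095) = +1; sign now -1; continue with (2701/157095)
flip (2701/157095) -> (157095/2701): both odd, 2701 mod 4 = 1, 157095 mod 4 = 3, so the flip contributes +1; sign now -1
(157095/2701): 157095 mod 2701 = 437, so (157095/2701) = (437/2701)
flip (437/2701) -> (2701/437): both odd, 437 mod 4 = 1, 2701 mod 4 = 1, so the flip contributes +1; sign now -1
(2701/437): 2701 mod 437 = 79, so (2701/437) = (79/437)
flip (79/437) -> (437/79): both odd, 79 mod 4 = 3, 437 mod 4 = 1, so the flip contributes +1; sign now -1
(437/79): 437 mod 79 = 42, so (437/79) = (42/79)
factor out 2^1: 42 = 2^1·21; with 79 mod 8 = 7, (2/79) = +1; sign now -1; continue with (21/79)
flip (21/79) -> (79/21): both odd, 21 mod 4 = 1, 79 mod 4 = 3, so the flip contributes +1; sign now -1
(79/21): 79 mod 21 = 16, so (79/21) = (16/21)
factor out 2^4: 16 = 2^4·1; with 21 mod 8 = 5, (2/21) = -1; sign now -1; continue with (1/21)
reached (1/21) = 1, so the symbol is -1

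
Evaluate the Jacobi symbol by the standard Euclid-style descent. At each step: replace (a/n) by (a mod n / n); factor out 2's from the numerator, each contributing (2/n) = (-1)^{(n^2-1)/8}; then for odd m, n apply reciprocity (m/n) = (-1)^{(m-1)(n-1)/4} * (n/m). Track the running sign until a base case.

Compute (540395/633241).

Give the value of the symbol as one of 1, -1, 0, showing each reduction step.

flip (540395/633241) -> (633241/540395): both odd, 540395 mod 4 = 3, 633241 mod 4 = 1, so the flip contributes +1; sign now +1
(633241/540395): 633241 mod 540395 = 92846, so (633241/540395) = (92846/540395)
factor out 2^1: 92846 = 2^1·46423; with 540395 mod 8 = 3, (2/540395) = -1; sign now -1; continue with (46423/540395)
flip (46423/540395) -> (540395/46423): both odd, 46423 mod 4 = 3, 540395 mod 4 = 3, so the flip contributes -1; sign now +1
(540395/46423): 540395 mod 46423 = 29742, so (540395/46423) = (29742/46423)
factor out 2^1: 29742 = 2^1·14871; with 46423 mod 8 = 7, (2/46423) = +1; sign now +1; continue with (14871/46423)
flip (14871/46423) -> (46423/14871): both odd, 14871 mod 4 = 3, 46423 mod 4 = 3, so the flip contributes -1; sign now -1
(46423/14871): 46423 mod 14871 = 1810, so (46423/14871) = (1810/14871)
factor out 2^1: 1810 = 2^1·905; with 14871 mod 8 = 7, (2/14871) = +1; sign now -1; continue with (905/14871)
flip (905/14871) -> (14871/905): both odd, 905 mod 4 = 1, 14871 mod 4 = 3, so the flip contributes +1; sign now -1
(14871/905): 14871 mod 905 = 391, so (14871/905) = (391/905)
flip (391/905) -> (905/391): both odd, 391 mod 4 = 3, 905 mod 4 = 1, so the flip contributes +1; sign now -1
(905/391): 905 mod 391 = 123, so (905/391) = (123/391)
flip (123/391) -> (391/123): both odd, 123 mod 4 = 3, 391 mod 4 = 3, so the flip contributes -1; sign now +1
(391/123): 391 mod 123 = 22, so (391/123) = (22/123)
factor out 2^1: 22 = 2^1·11; with 123 mod 8 = 3, (2/123) = -1; sign now -1; continue with (11/123)
flip (11/123) -> (123/11): both odd, 11 mod 4 = 3, 123 mod 4 = 3, so the flip contributes -1; sign now +1
(123/11): 123 mod 11 = 2, so (123/11) = (2/11)
factor out 2^1: 2 = 2^1·1; with 11 mod 8 = 3, (2/11) = -1; sign now -1; continue with (1/11)
reached (1/11) = 1, so the symbol is -1

-1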